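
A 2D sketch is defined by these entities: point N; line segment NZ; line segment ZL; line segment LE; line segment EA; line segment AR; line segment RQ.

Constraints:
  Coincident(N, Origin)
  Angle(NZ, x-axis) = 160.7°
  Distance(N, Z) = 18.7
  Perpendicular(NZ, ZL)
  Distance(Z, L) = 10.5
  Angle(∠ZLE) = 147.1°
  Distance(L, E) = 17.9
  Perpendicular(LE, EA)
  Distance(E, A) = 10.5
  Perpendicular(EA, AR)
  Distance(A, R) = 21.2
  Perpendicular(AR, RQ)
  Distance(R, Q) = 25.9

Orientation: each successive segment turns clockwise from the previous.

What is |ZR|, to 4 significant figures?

7.310

The perpendicularity gives EA at right angles to LE, so EA runs at -52.20°; with |EA| = 10.5, A = (6.401, 18.76). EA ⟂ AR, so AR runs at -142.2°; with |AR| = 21.2, R = (-10.35, 5.771). Then |ZR| = |R − Z| = 7.310.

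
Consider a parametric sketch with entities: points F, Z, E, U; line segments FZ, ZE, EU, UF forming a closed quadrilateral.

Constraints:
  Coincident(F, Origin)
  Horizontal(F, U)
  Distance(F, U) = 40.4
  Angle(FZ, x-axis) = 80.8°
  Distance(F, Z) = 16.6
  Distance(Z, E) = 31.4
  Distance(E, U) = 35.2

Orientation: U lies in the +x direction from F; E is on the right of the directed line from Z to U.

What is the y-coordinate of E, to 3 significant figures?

-14.5

F is at the origin; FU is horizontal with |FU| = 40.4 and U in +x, so U = (40.4, 0). FZ runs at 80.8° with |FZ| = 16.6, so Z = (2.65, 16.4). E is determined by |ZE| = 31.4 and |EU| = 35.2 together: it lies at the intersection of circle(Z, 31.4) and circle(U, 35.2). With |ZU| = 41.1, the foot of the radical line on ZU is 17.5 from Z and the perpendicular offset is √(31.4² − 17.5²) = 26.1. Taking the right-of-ZU solution: E = (8.32, -14.5).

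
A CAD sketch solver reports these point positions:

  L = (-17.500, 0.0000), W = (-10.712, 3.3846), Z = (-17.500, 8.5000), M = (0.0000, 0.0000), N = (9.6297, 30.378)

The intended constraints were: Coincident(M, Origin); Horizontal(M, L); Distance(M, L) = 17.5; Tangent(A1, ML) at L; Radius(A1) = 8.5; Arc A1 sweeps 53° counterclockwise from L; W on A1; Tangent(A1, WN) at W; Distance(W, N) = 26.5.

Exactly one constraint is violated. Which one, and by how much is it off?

Distance(W, N) = 26.5 — off by 7.30.

M = (0.00, 0.00) ✓; M.y = 0.00, L.y = 0.00 ✓; |ML| = 17.50 ✓; ∠(ZL, LM) = 90.00° ✓; |ZL| = 8.500 ✓; bearing(Z→W) − bearing(Z→L) = 53.00° ✓; |ZW| = 8.500 ✓; ∠(ZW, WN) = 90.00° ✓; |WN| = 33.80 ✗.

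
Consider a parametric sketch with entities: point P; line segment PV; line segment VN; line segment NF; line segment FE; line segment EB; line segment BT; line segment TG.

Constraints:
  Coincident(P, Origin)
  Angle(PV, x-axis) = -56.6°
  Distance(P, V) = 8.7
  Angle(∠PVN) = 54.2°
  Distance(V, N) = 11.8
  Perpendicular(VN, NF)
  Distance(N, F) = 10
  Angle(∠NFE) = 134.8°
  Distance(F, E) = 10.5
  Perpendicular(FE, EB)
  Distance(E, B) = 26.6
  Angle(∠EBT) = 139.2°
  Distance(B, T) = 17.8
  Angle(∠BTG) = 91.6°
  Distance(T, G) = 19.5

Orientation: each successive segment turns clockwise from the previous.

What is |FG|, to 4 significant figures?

32.15

P is at the origin; PV runs at -56.6° with length 8.7, so V = (4.789, -7.263). ∠PVN = 54.2° gives VN at 177.6° from the x-axis; with |VN| = 11.8, N = (-7.000, -6.769). VN is perpendicular to NF, so NF runs at 87.60°; with |NF| = 10.0, F = (-6.582, 3.222). ∠NFE = 134.8° gives FE at 42.40° from the x-axis; with |FE| = 10.5, E = (1.172, 10.30). FE ⟂ EB, so EB runs at -47.60°; with |EB| = 26.6, B = (19.11, -9.341). ∠EBT = 139.2° gives BT at -88.40° from the x-axis; with |BT| = 17.8, T = (19.61, -27.13). ∠BTG = 91.6° gives TG at -176.8° from the x-axis; with |TG| = 19.5, G = (0.1359, -28.22). Then |FG| = |G − F| = 32.15.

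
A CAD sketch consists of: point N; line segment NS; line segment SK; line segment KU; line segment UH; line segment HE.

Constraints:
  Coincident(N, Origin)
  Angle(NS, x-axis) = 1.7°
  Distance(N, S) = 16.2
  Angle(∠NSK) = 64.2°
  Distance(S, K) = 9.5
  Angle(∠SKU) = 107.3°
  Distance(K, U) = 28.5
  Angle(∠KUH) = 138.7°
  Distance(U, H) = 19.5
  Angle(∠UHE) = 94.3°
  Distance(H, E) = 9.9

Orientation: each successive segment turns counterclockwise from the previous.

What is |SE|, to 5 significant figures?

41.694

∠KUH = 138.7° gives UH at -128.50° from the x-axis; with |UH| = 19.5, H = (-28.382, -11.401). ∠UHE = 94.3° gives HE at -42.800° from the x-axis; with |HE| = 9.9, E = (-21.118, -18.127). Then |SE| = |E − S| = 41.694.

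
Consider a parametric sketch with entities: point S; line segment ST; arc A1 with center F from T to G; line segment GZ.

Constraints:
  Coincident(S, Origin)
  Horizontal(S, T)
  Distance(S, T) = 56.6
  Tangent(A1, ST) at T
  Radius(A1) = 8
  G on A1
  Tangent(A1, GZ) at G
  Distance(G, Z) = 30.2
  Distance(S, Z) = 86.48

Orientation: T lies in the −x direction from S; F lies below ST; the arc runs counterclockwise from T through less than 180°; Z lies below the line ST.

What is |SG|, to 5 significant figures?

62.597

S is at the origin; ST is horizontal with |ST| = 56.6 and T on the −x side, so T = (-56.600, 0.0000). Tangency of A1 to ST means the radius FT is perpendicular to ST, so F = T + (0, -8) = (-56.600, -8.0000). Since FG ⟂ GZ (tangency), |FZ| = √(8.0² + 30.2²) = 31.242 regardless of where G sits on A1. So Z lies on both circle(S, 86.48) and circle(F, 31.242); the below-ST intersection is Z = (-82.767, -25.068). G is the foot of the tangent from Z: G = (-62.541, -2.6421).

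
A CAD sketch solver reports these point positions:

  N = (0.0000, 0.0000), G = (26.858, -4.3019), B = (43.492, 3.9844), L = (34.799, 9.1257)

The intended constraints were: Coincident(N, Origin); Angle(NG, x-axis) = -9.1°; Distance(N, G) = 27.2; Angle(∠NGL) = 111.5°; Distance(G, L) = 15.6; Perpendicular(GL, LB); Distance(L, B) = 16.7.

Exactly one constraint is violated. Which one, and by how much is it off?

Distance(L, B) = 16.7 — off by 6.60.

N = (0.00, 0.00) ✓; NG at -9.100° ✓; |NG| = 27.20 ✓; ∠NGL = 111.5° ✓; |GL| = 15.60 ✓; ∠(GL, LB) = 90.00° ✓; |LB| = 10.10 ✗.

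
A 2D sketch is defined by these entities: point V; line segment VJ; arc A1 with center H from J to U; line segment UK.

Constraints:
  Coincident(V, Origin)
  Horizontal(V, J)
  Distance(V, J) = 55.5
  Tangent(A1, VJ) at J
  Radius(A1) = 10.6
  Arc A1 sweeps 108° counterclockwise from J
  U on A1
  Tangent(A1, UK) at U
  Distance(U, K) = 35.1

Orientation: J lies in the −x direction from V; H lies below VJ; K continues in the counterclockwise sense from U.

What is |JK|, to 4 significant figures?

47.26

V is at the origin; VJ is horizontal with |VJ| = 55.5 and J on the −x side, so J = (-55.50, 0.000). Since A1 is tangent to VJ there, HJ ⟂ VJ, so H = J + (0, -10.6) = (-55.50, -10.60). On A1, J sits at bearing 90° from H; a 108° counterclockwise sweep puts U at bearing 198°, so U = H + 10.6·(cos 198°, sin 198°) = (-65.58, -13.88). The tangent condition forces HU to be normal to UK, so UK runs along (−sin 198°, cos 198°); with |UK| = 35.1, K = (-54.73, -47.26). Then |JK| = |K − J| = 47.26.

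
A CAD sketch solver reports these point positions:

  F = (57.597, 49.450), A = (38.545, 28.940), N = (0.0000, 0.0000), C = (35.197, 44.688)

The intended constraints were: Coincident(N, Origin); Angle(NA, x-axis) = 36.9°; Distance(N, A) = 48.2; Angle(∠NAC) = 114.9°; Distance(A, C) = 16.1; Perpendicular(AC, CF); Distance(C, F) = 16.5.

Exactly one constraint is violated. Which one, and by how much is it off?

Distance(C, F) = 16.5 — off by 6.40.

N = (0.00, 0.00) ✓; NA at 36.90° ✓; |NA| = 48.20 ✓; ∠NAC = 114.9° ✓; |AC| = 16.10 ✓; ∠(AC, CF) = 90.00° ✓; |CF| = 22.90 ✗.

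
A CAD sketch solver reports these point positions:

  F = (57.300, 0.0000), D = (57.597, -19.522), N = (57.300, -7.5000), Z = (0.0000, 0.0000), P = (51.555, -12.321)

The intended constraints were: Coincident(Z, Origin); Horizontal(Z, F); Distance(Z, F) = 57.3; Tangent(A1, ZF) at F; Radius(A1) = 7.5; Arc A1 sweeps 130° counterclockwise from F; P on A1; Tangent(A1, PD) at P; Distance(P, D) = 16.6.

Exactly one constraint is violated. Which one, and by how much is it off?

Distance(P, D) = 16.6 — off by 7.20.

Z = (0.00, 0.00) ✓; Z.y = 0.00, F.y = 0.00 ✓; |ZF| = 57.30 ✓; ∠(NF, FZ) = 90.00° ✓; |NF| = 7.500 ✓; bearing(N→P) − bearing(N→F) = 130.0° ✓; |NP| = 7.500 ✓; ∠(NP, PD) = 90.00° ✓; |PD| = 9.400 ✗.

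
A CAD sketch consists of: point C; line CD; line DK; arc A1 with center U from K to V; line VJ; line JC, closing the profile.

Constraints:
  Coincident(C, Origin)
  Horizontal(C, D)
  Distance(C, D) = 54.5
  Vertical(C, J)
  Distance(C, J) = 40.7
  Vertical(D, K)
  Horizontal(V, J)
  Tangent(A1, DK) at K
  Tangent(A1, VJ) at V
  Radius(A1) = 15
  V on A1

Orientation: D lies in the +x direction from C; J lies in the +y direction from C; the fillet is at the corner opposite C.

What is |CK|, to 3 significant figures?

60.3

C is at the origin; CD is horizontal with |CD| = 54.5 and D on the +x side, so D = (54.5, 0.00). CJ is vertical with |CJ| = 40.7 and J on the +y side, so J = (0.00, 40.7). The virtual corner opposite C is at (54.5, 40.7). Since A1 is tangent to DK there, UK ⟂ DK and A1 meets VJ tangentially, so UV is at right angles to VJ, with radius 15.0, so the center U sits 15.0 in from both sides at U = (39.5, 25.7). That places the tangent points at K = (54.5, 25.7) on DK and V = (39.5, 40.7) on VJ. Then |CK| = |K − C| = 60.3.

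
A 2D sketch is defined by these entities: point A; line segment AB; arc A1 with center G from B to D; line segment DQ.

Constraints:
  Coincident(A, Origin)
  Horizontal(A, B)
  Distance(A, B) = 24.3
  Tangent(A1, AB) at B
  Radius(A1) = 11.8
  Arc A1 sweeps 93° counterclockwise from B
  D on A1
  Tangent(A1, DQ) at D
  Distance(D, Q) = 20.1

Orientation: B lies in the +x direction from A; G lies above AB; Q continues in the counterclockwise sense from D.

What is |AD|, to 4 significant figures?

38.16

A is at the origin; A and B share the same y with |AB| = 24.3 and B on the +x side, so B = (24.30, 0.000). Tangency of A1 to AB means the radius GB is perpendicular to AB, so G = B + (0, 11.8) = (24.30, 11.80). On A1, B sits at bearing -90° from G; a 93° counterclockwise sweep puts D at bearing 3°, so D = G + 11.8·(cos 3°, sin 3°) = (36.08, 12.42). Then |AD| = |D − A| = 38.16.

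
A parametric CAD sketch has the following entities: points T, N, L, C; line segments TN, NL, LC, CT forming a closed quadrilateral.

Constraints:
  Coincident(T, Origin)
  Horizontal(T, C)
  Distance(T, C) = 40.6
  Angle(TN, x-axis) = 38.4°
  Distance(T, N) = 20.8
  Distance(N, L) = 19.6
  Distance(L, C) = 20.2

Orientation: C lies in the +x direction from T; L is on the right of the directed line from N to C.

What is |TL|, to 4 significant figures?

22.16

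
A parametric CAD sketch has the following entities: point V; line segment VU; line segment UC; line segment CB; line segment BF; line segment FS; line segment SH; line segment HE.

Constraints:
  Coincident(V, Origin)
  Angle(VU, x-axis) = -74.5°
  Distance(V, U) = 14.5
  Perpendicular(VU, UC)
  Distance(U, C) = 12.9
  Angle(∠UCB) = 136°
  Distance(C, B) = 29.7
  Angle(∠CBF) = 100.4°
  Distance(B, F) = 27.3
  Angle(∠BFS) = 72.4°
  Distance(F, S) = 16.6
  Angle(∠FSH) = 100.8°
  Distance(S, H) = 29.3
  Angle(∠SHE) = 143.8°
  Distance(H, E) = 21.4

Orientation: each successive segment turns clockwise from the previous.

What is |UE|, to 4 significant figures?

48.67

∠FSH = 100.8° gives SH at -114.9° from the x-axis; with |SH| = 29.3, H = (-25.03, -13.56). ∠SHE = 143.8° gives HE at -151.1° from the x-axis; with |HE| = 21.4, E = (-43.77, -23.90). Then |UE| = |E − U| = 48.67.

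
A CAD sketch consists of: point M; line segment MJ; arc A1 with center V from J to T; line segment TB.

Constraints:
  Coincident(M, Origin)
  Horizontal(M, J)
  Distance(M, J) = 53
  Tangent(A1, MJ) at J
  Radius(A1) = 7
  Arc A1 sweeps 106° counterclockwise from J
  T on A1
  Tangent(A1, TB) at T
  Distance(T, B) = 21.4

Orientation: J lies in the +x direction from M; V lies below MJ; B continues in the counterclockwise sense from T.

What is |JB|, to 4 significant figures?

29.51

M is at the origin; MJ is horizontal with |MJ| = 53.0 and J on the +x side, so J = (53.00, 0.000). Tangency of A1 to MJ means the radius VJ is perpendicular to MJ, so V = J + (0, -7) = (53.00, -7.000). On A1, J sits at bearing 90° from V; a 106° counterclockwise sweep puts T at bearing 196°, so T = V + 7.0·(cos 196°, sin 196°) = (46.27, -8.929). A1 meets TB tangentially, so VT is at right angles to TB, so TB runs along (−sin 196°, cos 196°); with |TB| = 21.4, B = (52.17, -29.50). Then |JB| = |B − J| = 29.51.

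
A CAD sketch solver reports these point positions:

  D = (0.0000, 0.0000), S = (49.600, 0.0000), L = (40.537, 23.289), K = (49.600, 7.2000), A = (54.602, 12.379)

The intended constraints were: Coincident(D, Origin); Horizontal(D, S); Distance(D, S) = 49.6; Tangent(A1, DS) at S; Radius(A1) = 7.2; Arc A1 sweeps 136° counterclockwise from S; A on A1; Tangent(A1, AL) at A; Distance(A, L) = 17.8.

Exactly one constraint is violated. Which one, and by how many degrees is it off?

Tangent(A1, AL) at A — off by 6.20°.

D = (0.00, 0.00) ✓; D.y = 0.00, S.y = 0.00 ✓; |DS| = 49.60 ✓; ∠(KS, SD) = 90.00° ✓; |KS| = 7.200 ✓; bearing(K→A) − bearing(K→S) = 136.0° ✓; |KA| = 7.200 ✓; ∠(KA, AL) = 83.80° ✗; |AL| = 17.80 ✓.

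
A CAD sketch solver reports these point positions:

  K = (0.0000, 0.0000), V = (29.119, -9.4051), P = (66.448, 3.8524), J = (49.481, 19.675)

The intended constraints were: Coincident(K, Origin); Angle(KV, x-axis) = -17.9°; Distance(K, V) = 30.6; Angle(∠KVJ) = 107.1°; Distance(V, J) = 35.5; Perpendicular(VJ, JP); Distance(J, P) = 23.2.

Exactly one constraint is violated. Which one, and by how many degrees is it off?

Perpendicular(VJ, JP) — off by 8.00°.

K = (0.00, 0.00) ✓; KV at -17.90° ✓; |KV| = 30.60 ✓; ∠KVJ = 107.1° ✓; |VJ| = 35.50 ✓; ∠(VJ, JP) = 98.00° ✗; |JP| = 23.20 ✓.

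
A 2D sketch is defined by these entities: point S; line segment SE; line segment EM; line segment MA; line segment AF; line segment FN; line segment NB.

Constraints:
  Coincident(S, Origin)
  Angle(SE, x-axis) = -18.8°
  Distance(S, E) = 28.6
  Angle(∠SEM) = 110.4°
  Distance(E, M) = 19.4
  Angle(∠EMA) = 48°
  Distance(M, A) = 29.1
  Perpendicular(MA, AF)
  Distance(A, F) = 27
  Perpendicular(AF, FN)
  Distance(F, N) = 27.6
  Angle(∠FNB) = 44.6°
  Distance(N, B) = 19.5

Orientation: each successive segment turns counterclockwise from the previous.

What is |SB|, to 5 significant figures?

25.958

AF is perpendicular to FN, so FN runs at 2.8000°; with |FN| = 27.6, N = (39.156, -21.224). ∠FNB = 44.6° gives NB at 138.20° from the x-axis; with |NB| = 19.5, B = (24.619, -8.2265). Then |SB| = |B − S| = 25.958.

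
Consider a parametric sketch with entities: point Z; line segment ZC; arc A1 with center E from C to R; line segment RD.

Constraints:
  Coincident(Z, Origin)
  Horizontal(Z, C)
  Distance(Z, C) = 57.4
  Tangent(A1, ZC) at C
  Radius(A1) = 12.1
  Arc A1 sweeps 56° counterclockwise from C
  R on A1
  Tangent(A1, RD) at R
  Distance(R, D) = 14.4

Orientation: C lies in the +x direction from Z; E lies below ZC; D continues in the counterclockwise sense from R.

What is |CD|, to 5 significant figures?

25.007

Z is at the origin; ZC is horizontal with |ZC| = 57.4 and C on the +x side, so C = (57.400, 0.0000). Tangency of A1 to ZC means the radius EC is perpendicular to ZC, so E = C + (0, -12.1) = (57.400, -12.100). On A1, C sits at bearing 90° from E; a 56° counterclockwise sweep puts R at bearing 146°, so R = E + 12.1·(cos 146°, sin 146°) = (47.369, -5.3338). A1 meets RD tangentially, so ER is at right angles to RD, so RD runs along (−sin 146°, cos 146°); with |RD| = 14.4, D = (39.316, -17.272). Then |CD| = |D − C| = 25.007.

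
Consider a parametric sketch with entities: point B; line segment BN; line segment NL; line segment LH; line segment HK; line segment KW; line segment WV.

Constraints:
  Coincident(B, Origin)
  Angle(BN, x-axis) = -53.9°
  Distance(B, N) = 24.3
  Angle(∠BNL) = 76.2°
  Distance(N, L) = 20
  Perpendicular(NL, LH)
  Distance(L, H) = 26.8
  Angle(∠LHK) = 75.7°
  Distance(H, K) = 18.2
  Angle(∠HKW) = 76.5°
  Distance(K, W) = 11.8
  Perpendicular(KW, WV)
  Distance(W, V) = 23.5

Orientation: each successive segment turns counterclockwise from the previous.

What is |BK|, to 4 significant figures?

3.668

B is at the origin; BN runs at -53.9° with length 24.3, so N = (14.32, -19.63). ∠BNL = 76.2° gives NL at 49.90° from the x-axis; with |NL| = 20.0, L = (27.20, -4.336). NL ⟂ LH, so LH runs at 139.9°; with |LH| = 26.8, H = (6.700, 12.93). ∠LHK = 75.7° gives HK at -115.8° from the x-axis; with |HK| = 18.2, K = (-1.221, -3.459). Then |BK| = |K − B| = 3.668.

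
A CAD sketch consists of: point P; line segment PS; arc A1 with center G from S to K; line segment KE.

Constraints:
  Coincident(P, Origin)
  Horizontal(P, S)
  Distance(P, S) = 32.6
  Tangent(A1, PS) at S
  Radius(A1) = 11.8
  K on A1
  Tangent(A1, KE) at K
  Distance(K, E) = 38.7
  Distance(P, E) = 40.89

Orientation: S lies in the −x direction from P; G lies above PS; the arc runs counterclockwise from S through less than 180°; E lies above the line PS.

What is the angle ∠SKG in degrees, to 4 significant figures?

58.76°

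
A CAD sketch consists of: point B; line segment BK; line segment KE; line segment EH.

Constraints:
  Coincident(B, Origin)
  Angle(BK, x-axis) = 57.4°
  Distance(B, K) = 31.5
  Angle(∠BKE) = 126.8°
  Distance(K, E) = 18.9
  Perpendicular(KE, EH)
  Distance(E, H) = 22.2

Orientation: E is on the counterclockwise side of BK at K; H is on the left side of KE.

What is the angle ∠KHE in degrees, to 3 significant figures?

40.4°

∠BKE = 126.8°, so KE runs at 57.4° + (180° − 126.8°) = 111° from the x-axis; with |KE| = 18.9, E = K + 18.9·(cos 111°, sin 111°) = (10.3, 44.2). The perpendicularity gives EH at right angles to KE; with |EH| = 22.2 on the left of KE, H = E + 22.2·(-0.936, -0.352) = (-10.5, 36.4). Then cos ∠KHE = HK·HE / (|HK||HE|), giving 40.4°.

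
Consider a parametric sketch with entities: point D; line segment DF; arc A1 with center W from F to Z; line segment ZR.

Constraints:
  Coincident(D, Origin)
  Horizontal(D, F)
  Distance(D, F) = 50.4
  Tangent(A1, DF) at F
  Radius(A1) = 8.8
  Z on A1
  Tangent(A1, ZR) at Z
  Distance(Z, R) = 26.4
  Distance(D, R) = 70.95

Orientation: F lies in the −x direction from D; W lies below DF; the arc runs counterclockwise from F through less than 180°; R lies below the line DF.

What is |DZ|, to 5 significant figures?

59.642

Checks: |WF| = 8.800 ✓; |WZ| = 8.800 ✓; ∠(WZ, ZR) = 90.00° ✓; |ZR| = 26.40 ✓; |DR| = 70.95 ✓.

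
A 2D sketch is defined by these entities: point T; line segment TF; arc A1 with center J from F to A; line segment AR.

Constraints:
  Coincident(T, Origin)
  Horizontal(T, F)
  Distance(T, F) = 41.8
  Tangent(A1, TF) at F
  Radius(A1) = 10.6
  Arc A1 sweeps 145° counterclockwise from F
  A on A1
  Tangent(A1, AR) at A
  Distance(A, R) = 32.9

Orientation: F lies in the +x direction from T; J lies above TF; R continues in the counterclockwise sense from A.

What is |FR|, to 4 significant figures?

43.49

T is at the origin; TF is horizontal with |TF| = 41.8 and F on the +x side, so F = (41.80, 0.000). Since A1 is tangent to TF there, JF ⟂ TF, so J = F + (0, 10.6) = (41.80, 10.60). On A1, F sits at bearing -90° from J; a 145° counterclockwise sweep puts A at bearing 55°, so A = J + 10.6·(cos 55°, sin 55°) = (47.88, 19.28). The tangent condition forces JA to be normal to AR, so AR runs along (−sin 55°, cos 55°); with |AR| = 32.9, R = (20.93, 38.15). Then |FR| = |R − F| = 43.49.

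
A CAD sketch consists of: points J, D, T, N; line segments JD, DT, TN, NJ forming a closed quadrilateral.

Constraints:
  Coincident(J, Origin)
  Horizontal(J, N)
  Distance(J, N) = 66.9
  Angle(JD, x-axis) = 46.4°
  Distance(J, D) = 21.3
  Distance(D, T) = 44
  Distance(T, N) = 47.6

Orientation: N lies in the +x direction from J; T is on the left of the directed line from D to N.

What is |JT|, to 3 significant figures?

65.2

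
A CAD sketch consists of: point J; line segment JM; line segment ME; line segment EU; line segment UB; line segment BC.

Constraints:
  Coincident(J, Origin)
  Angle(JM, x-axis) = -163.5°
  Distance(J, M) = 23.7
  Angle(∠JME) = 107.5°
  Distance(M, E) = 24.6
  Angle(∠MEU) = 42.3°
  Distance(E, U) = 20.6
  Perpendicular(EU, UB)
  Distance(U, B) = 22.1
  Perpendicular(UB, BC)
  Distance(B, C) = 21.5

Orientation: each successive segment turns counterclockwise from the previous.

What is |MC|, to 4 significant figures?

19.88

The perpendicularity gives UB at right angles to EU, so UB runs at 136.7°; with |UB| = 22.1, B = (-25.11, -1.179). The perpendicularity gives BC at right angles to UB, so BC runs at -133.3°; with |BC| = 21.5, C = (-39.85, -16.83). Then |MC| = |C − M| = 19.88.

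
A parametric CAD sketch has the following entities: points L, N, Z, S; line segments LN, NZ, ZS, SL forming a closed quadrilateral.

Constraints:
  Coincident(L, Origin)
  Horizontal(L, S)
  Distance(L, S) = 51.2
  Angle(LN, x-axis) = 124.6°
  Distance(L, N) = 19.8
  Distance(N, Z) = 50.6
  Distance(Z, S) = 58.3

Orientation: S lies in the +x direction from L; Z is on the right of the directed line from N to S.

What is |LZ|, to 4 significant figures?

32.46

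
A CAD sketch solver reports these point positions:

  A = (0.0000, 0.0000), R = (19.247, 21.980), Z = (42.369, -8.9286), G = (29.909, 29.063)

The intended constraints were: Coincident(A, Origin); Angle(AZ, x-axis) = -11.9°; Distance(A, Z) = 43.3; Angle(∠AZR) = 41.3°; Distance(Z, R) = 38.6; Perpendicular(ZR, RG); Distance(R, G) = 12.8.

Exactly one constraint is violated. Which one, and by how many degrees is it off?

Perpendicular(ZR, RG) — off by 3.20°.

A = (0.00, 0.00) ✓; AZ at -11.90° ✓; |AZ| = 43.30 ✓; ∠AZR = 41.30° ✓; |ZR| = 38.60 ✓; ∠(ZR, RG) = 93.20° ✗; |RG| = 12.80 ✓.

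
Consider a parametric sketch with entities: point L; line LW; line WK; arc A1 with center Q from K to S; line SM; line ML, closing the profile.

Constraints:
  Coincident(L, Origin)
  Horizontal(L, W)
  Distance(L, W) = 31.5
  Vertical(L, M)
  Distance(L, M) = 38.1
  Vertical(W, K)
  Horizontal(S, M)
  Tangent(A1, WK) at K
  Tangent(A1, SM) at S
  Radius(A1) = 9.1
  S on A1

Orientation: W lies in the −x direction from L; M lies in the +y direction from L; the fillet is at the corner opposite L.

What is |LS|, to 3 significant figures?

44.2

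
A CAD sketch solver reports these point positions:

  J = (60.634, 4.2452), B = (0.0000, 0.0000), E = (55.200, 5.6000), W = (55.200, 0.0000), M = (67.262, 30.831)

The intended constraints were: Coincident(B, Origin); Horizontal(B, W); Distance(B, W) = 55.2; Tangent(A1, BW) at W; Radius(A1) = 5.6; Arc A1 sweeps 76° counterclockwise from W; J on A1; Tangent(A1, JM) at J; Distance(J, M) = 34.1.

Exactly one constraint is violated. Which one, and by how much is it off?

Distance(J, M) = 34.1 — off by 6.70.

B = (0.00, 0.00) ✓; B.y = 0.00, W.y = 0.00 ✓; |BW| = 55.20 ✓; ∠(EW, WB) = 90.00° ✓; |EW| = 5.600 ✓; bearing(E→J) − bearing(E→W) = 76.00° ✓; |EJ| = 5.600 ✓; ∠(EJ, JM) = 90.00° ✓; |JM| = 27.40 ✗.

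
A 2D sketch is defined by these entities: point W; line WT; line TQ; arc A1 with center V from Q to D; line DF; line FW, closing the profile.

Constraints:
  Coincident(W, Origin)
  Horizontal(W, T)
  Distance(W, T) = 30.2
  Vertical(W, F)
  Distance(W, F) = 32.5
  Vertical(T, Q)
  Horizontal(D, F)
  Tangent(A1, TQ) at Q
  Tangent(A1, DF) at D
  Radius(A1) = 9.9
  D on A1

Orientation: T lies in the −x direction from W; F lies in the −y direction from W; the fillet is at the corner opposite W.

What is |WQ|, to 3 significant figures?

37.7

W is at the origin; W and T share the same y with |WT| = 30.2 and T on the −x side, so T = (-30.2, 0.00). WF is vertical with |WF| = 32.5 and F on the −y side, so F = (0.00, -32.5). The virtual corner opposite W is at (-30.2, -32.5). Tangency of A1 to TQ means the radius VQ is perpendicular to TQ and A1 meets DF tangentially, so VD is at right angles to DF, with radius 9.9, so the center V sits 9.9 in from both sides at V = (-20.3, -22.6). That places the tangent points at Q = (-30.2, -22.6) on TQ and D = (-20.3, -32.5) on DF. Then |WQ| = |Q − W| = 37.7.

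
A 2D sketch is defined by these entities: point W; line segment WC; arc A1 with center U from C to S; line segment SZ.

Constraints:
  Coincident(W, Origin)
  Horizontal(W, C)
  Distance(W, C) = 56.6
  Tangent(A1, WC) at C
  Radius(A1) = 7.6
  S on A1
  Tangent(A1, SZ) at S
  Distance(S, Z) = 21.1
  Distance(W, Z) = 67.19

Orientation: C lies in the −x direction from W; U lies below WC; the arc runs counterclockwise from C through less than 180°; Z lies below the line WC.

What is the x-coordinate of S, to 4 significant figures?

-64.07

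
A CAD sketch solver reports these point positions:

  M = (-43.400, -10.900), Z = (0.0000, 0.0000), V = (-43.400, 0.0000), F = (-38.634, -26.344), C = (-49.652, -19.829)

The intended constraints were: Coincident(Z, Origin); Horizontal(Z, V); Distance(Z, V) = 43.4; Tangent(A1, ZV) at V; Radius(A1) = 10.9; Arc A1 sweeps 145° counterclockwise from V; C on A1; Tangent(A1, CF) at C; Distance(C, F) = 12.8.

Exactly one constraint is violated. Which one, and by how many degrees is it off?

Tangent(A1, CF) at C — off by 4.40°.

Z = (0.00, 0.00) ✓; Z.y = 0.00, V.y = 0.00 ✓; |ZV| = 43.40 ✓; ∠(MV, VZ) = 90.00° ✓; |MV| = 10.90 ✓; bearing(M→C) − bearing(M→V) = 145.0° ✓; |MC| = 10.90 ✓; ∠(MC, CF) = 85.60° ✗; |CF| = 12.80 ✓.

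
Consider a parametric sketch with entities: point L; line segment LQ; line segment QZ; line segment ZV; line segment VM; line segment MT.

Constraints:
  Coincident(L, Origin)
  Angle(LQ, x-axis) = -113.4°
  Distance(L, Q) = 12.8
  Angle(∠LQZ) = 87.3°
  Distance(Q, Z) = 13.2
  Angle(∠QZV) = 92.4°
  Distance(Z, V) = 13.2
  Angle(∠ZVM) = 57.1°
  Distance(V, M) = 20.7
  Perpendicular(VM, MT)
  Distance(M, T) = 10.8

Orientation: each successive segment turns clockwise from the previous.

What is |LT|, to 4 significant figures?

19.43

L is at the origin; LQ runs at -113.4° with length 12.8, so Q = (-5.083, -11.75). ∠LQZ = 87.3° gives QZ at 153.9° from the x-axis; with |QZ| = 13.2, Z = (-16.94, -5.940). ∠QZV = 92.4° gives ZV at 66.30° from the x-axis; with |ZV| = 13.2, V = (-11.63, 6.147). ∠ZVM = 57.1° gives VM at -56.60° from the x-axis; with |VM| = 20.7, M = (-0.2368, -11.13). VM is perpendicular to MT, so MT runs at -146.6°; with |MT| = 10.8, T = (-9.253, -17.08). Then |LT| = |T − L| = 19.43.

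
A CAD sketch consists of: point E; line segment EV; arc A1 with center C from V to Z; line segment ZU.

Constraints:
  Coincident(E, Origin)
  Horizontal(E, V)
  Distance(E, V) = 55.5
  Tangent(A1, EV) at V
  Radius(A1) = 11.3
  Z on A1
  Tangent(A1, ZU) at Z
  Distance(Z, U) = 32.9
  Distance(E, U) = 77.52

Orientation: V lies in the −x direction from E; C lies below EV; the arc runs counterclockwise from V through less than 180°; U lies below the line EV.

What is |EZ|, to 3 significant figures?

67.9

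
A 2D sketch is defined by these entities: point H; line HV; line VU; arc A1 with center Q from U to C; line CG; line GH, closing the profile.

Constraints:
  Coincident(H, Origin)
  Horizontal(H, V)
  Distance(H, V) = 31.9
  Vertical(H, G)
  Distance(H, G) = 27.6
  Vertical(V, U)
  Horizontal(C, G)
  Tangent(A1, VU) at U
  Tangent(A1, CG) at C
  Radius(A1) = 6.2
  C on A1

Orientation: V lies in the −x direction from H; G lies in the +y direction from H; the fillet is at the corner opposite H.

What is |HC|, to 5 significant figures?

37.713

H is at the origin; H and V share the same y with |HV| = 31.9 and V on the −x side, so V = (-31.900, 0.0000). H and G share the same x with |HG| = 27.6 and G on the +y side, so G = (0.0000, 27.600). The virtual corner opposite H is at (-31.900, 27.600). Tangency of A1 to VU means the radius QU is perpendicular to VU and A1 meets CG tangentially, so QC is at right angles to CG, with radius 6.2, so the center Q sits 6.2 in from both sides at Q = (-25.700, 21.400). That places the tangent points at U = (-31.900, 21.400) on VU and C = (-25.700, 27.600) on CG. Then |HC| = |C − H| = 37.713.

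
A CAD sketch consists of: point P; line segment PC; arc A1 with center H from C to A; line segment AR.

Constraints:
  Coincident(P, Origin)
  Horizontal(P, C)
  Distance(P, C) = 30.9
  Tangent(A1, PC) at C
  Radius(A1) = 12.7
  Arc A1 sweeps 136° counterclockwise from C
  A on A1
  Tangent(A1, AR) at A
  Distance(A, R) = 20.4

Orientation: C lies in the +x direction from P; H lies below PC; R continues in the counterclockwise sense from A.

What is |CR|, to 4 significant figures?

36.48

On A1, C sits at bearing 90° from H; a 136° counterclockwise sweep puts A at bearing 226°, so A = H + 12.7·(cos 226°, sin 226°) = (22.08, -21.84). Since A1 is tangent to AR there, HA ⟂ AR, so AR runs along (−sin 226°, cos 226°); with |AR| = 20.4, R = (36.75, -36.01). Then |CR| = |R − C| = 36.48.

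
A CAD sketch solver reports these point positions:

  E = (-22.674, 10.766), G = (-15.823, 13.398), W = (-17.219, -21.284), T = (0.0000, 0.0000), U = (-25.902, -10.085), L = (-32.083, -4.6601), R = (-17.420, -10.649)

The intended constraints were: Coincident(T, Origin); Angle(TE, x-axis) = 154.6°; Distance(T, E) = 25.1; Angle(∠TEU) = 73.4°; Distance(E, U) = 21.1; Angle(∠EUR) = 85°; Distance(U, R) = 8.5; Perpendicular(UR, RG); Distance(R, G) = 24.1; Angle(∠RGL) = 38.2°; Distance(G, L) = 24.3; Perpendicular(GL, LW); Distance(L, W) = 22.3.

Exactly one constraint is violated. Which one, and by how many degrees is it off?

Perpendicular(GL, LW) — off by 6.20°.

T = (0.00, 0.00) ✓; TE at 154.6° ✓; |TE| = 25.10 ✓; ∠TEU = 73.40° ✓; |EU| = 21.10 ✓; ∠EUR = 85.00° ✓; |UR| = 8.501 ✓; ∠(UR, RG) = 90.00° ✓; |RG| = 24.10 ✓; ∠RGL = 38.20° ✓; |GL| = 24.30 ✓; ∠(GL, LW) = 83.80° ✗; |LW| = 22.30 ✓.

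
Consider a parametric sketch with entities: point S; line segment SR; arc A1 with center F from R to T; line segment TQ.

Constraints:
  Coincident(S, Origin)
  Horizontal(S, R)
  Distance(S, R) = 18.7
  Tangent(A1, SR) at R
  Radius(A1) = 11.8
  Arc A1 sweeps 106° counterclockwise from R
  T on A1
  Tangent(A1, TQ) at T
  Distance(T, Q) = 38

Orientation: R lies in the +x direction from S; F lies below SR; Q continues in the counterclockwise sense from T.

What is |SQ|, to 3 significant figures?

54.6

S is at the origin; SR is horizontal with |SR| = 18.7 and R on the +x side, so R = (18.7, 0.00). A1 meets SR tangentially, so FR is at right angles to SR, so F = R + (0, -11.8) = (18.7, -11.8). On A1, R sits at bearing 90° from F; a 106° counterclockwise sweep puts T at bearing 196°, so T = F + 11.8·(cos 196°, sin 196°) = (7.36, -15.1). A1 meets TQ tangentially, so FT is at right angles to TQ, so TQ runs along (−sin 196°, cos 196°); with |TQ| = 38.0, Q = (17.8, -51.6). Then |SQ| = |Q − S| = 54.6.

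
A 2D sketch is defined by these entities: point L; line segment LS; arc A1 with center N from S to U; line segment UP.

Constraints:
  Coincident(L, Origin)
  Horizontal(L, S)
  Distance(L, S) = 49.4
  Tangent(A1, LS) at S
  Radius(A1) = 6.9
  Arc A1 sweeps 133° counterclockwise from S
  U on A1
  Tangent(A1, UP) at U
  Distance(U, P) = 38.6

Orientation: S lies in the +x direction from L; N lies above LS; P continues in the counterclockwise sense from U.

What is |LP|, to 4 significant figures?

48.76

On A1, S sits at bearing -90° from N; a 133° counterclockwise sweep puts U at bearing 43°, so U = N + 6.9·(cos 43°, sin 43°) = (54.45, 11.61). A1 meets UP tangentially, so NU is at right angles to UP, so UP runs along (−sin 43°, cos 43°); with |UP| = 38.6, P = (28.12, 39.84). Then |LP| = |P − L| = 48.76.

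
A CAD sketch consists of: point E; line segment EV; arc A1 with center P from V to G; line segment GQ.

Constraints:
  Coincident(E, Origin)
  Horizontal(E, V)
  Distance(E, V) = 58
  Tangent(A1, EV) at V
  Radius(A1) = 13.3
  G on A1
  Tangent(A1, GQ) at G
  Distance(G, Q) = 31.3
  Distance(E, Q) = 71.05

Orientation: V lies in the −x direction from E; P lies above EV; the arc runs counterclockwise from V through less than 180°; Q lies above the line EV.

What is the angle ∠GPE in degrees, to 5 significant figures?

27.991°

Checks: |PG| = 13.30 ✓; ∠(PG, GQ) = 90.00° ✓; |GQ| = 31.30 ✓; |EQ| = 71.05 ✓.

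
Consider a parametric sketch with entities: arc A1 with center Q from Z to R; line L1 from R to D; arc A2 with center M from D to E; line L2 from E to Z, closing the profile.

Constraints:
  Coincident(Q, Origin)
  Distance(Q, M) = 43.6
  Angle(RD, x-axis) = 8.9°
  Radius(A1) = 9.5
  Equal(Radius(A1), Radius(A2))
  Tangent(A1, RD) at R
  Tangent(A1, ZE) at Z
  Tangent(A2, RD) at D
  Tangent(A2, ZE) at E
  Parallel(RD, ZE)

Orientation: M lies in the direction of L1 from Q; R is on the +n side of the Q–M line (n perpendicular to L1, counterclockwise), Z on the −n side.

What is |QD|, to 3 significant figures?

44.6

The slot axis is L1's direction at 8.9°, so u = (cos 8.9°, sin 8.9°) = (0.988, 0.155) and n = (−sin 8.9°, cos 8.9°) = (-0.155, 0.988). Q is at the origin and M lies 43.6 along u from Q, so M = 43.6·u = (43.1, 6.75). Tangency of A1 to both parallel lines with radius 9.5 puts R and Z at Q ± 9.5·n: R = (-1.47, 9.39), Z = (1.47, -9.39). Equal radii place D and E the same way about M: D = M + 9.5·n = (41.6, 16.1), E = M − 9.5·n = (44.5, -2.64). Then |QD| = |D − Q| = 44.6.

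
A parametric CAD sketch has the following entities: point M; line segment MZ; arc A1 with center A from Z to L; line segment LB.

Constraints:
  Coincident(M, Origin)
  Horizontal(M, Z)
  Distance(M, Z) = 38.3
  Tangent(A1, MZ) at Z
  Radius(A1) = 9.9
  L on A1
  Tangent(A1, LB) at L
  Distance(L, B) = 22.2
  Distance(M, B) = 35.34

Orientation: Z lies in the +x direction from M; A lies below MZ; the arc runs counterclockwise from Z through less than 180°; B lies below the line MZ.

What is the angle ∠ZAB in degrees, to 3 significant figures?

137°

Checks: |AL| = 9.900 ✓; ∠(AL, LB) = 90.00° ✓; |LB| = 22.20 ✓; |MB| = 35.34 ✓.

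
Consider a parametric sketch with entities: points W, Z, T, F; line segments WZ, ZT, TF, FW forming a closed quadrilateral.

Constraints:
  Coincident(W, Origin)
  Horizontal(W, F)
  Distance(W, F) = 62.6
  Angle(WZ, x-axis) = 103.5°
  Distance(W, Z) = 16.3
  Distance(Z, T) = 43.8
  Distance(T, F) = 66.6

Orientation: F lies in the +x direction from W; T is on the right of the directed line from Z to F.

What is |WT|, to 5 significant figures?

27.638

Checks: |ZT| = 43.80 ✓; |TF| = 66.60 ✓.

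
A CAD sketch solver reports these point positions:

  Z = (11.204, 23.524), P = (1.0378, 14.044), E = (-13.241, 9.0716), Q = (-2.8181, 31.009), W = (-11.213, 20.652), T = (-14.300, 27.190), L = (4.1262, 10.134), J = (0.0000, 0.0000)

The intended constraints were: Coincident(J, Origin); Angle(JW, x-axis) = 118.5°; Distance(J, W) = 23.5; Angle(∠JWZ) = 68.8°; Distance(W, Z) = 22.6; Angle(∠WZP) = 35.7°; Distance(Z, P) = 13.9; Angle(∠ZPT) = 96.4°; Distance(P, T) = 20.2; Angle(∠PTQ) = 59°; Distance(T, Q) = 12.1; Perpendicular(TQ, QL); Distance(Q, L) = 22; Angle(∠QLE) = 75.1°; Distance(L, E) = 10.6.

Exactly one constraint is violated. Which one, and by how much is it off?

Distance(L, E) = 10.6 — off by 6.80.

J = (0.00, 0.00) ✓; JW at 118.5° ✓; |JW| = 23.50 ✓; ∠JWZ = 68.80° ✓; |WZ| = 22.60 ✓; ∠WZP = 35.70° ✓; |ZP| = 13.90 ✓; ∠ZPT = 96.40° ✓; |PT| = 20.20 ✓; ∠PTQ = 59.00° ✓; |TQ| = 12.10 ✓; ∠(TQ, QL) = 90.00° ✓; |QL| = 22.00 ✓; ∠QLE = 75.10° ✓; |LE| = 17.40 ✗.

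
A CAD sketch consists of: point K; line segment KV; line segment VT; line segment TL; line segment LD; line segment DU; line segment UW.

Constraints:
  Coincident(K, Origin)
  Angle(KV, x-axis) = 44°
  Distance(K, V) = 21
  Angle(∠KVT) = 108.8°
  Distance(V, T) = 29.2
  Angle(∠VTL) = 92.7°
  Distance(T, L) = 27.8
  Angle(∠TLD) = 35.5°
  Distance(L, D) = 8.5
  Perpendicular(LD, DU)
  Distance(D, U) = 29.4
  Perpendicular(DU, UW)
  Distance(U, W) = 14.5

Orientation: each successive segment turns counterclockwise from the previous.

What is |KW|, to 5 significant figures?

64.334

K is at the origin; KV runs at 44.0° with length 21.0, so V = (15.106, 14.588). ∠KVT = 108.8° gives VT at 115.20° from the x-axis; with |VT| = 29.2, T = (2.6734, 41.009). ∠VTL = 92.7° gives TL at -157.50° from the x-axis; with |TL| = 27.8, L = (-23.010, 30.370). ∠TLD = 35.5° gives LD at -13.000° from the x-axis; with |LD| = 8.5, D = (-14.728, 28.458). The perpendicularity gives DU at right angles to LD, so DU runs at 77.000°; with |DU| = 29.4, U = (-8.1148, 57.105). DU ⟂ UW, so UW runs at 167.00°; with |UW| = 14.5, W = (-22.243, 60.366). Then |KW| = |W − K| = 64.334.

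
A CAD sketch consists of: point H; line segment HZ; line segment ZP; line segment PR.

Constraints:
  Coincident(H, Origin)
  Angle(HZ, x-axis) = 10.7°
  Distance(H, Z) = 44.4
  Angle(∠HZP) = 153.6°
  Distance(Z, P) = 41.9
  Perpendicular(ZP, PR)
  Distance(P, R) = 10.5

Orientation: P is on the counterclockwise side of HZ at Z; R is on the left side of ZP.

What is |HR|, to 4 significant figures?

82.19

H is at the origin; HZ runs at 10.7° with length 44.4, so Z = 44.4·(cos 10.7°, sin 10.7°) = (43.63, 8.244). ∠HZP = 153.6°, so ZP runs at 10.7° + (180° − 153.6°) = 37.10° from the x-axis; with |ZP| = 41.9, P = Z + 41.9·(cos 37.10°, sin 37.10°) = (77.05, 33.52). ZP ⟂ PR; with |PR| = 10.5 on the left of ZP, R = P + 10.5·(-0.6032, 0.7976) = (70.71, 41.89). Then |HR| = |R − H| = 82.19.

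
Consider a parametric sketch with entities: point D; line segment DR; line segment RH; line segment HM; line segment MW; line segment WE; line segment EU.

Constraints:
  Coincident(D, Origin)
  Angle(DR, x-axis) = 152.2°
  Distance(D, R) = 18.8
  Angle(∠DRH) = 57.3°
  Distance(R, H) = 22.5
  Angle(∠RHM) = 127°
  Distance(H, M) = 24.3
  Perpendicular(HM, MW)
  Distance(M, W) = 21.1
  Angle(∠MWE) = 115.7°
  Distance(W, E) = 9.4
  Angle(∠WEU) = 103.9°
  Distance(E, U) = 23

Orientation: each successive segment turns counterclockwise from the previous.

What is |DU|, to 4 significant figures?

12.59

∠MWE = 115.7° gives WE at 122.2° from the x-axis; with |WE| = 9.4, E = (12.08, -0.7342). ∠WEU = 103.9° gives EU at -161.7° from the x-axis; with |EU| = 23.0, U = (-9.756, -7.956). Then |DU| = |U − D| = 12.59.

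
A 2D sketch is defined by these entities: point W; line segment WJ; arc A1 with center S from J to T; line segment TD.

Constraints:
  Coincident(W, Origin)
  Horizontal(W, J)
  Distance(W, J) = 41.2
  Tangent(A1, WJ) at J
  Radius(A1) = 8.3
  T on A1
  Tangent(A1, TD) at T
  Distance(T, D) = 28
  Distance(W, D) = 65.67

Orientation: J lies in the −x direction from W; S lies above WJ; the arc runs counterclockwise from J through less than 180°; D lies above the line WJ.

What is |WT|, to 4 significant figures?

38.57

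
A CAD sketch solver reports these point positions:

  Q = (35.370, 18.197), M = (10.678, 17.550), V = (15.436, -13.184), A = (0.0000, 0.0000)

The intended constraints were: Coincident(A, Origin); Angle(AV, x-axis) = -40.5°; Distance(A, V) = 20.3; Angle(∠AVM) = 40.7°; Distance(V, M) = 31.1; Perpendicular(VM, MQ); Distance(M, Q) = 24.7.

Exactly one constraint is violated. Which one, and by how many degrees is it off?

Perpendicular(VM, MQ) — off by 7.30°.

A = (0.00, 0.00) ✓; AV at -40.50° ✓; |AV| = 20.30 ✓; ∠AVM = 40.70° ✓; |VM| = 31.10 ✓; ∠(VM, MQ) = 97.30° ✗; |MQ| = 24.70 ✓.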